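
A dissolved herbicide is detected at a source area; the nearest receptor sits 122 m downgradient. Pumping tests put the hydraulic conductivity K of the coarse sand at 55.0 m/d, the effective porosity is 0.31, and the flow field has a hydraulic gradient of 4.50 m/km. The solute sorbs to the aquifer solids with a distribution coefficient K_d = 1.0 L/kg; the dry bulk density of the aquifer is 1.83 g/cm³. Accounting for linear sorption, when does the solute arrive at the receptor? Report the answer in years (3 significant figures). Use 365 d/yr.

2.89 years

Darcy flux q = K·i = 55.0 × 0.0045 = 0.2475 m/d
Seepage velocity v = q / n = 0.2475 / 0.31 = 0.7984 m/d
Retardation R = 1 + ρ_b·K_d/n = 1 + 1.83×1.0/0.31 = 6.903
Contaminant velocity v_c = v/R = 0.7984/6.903 = 0.1157 m/d
t = L/v_c = 122/0.1157 = 1055 d
   = 1055/365 = 2.89 yr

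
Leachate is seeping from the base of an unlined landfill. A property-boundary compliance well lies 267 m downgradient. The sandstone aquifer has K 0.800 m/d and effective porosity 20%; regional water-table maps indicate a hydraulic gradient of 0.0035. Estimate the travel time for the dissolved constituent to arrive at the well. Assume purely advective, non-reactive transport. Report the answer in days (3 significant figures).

19100 days

Darcy flux q = K·i = 0.800 × 0.0035 = 0.002800 m/d
Average linear velocity = 0.002800 / 0.20 = 0.01400 m/d
t = L / v = 267 / 0.01400 = 19070 d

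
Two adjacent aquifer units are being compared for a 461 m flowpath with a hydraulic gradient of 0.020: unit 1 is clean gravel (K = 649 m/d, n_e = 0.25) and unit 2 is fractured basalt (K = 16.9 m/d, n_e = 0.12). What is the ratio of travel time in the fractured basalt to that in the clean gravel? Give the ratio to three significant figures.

18.4

Unit 1 (clean gravel): v = 649×0.020/0.25 = 51.92 m/d, t = 461/51.92 = 8.879 d
Unit 2 (fractured basalt): v = 16.9×0.020/0.12 = 2.817 m/d, t = 461/2.817 = 163.7 d
t(fractured basalt) / t(clean gravel) = 163.7/8.879 = 18.4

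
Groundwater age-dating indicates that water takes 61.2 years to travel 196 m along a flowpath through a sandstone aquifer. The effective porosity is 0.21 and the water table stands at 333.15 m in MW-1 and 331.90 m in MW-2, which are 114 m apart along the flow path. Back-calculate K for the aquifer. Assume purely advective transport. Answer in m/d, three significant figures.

Hydraulic gradient i = (333.15 − 331.90) / 114 = 1.25 / 114 = 0.01096
t = 61.2 years = 22340 d
v = L / t = 196 / 22340 = 0.008774 m/d
K = v · n / i = 0.008774 × 0.21 / 0.01096 = 0.168 m/d

0.168 m/d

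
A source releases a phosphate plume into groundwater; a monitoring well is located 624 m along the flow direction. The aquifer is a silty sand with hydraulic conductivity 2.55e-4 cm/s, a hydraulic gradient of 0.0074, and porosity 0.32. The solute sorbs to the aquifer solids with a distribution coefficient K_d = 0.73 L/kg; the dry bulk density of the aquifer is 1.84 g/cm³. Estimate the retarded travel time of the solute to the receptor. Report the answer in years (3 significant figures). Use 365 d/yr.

1740 years

K = 2.55e-4 cm/s × 864 = 0.2203 m/d
Specific discharge q = 0.2203 × 0.0074 = 0.001630 m/d
Average linear velocity = 0.001630 / 0.32 = 0.005095 m/d
Retardation R = 1 + ρ_b·K_d/n = 1 + 1.84×0.73/0.32 = 5.198
Contaminant velocity v_c = v/R = 0.005095/5.198 = 9.803e-4 m/d
t = L/v_c = 624/9.803e-4 = 636600 d
   = 636600/365 = 1740 yr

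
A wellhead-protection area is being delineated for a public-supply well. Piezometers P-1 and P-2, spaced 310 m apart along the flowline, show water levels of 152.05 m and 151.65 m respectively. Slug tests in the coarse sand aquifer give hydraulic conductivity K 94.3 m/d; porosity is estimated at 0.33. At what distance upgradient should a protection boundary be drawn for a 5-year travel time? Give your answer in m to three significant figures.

673 m

Hydraulic gradient i = (152.05 − 151.65) / 310 = 0.40 / 310 = 0.001290
q = Ki = 94.3 × 0.001290 = 0.1217 m/d
v = Ki/n = 94.3·0.001290/0.33 = 0.3687 m/d
T = 5 yr × 365 = 1825 d
L = v × T = 0.3687 × 1825 = 672.9 m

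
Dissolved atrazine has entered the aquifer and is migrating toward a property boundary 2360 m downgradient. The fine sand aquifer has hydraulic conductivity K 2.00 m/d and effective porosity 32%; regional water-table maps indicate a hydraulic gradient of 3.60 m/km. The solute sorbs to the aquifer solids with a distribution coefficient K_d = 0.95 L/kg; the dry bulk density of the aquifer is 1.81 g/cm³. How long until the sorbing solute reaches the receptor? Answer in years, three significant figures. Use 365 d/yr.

1830 years

Specific discharge q = 2.00 × 0.0036 = 0.007200 m/d
Seepage velocity v = q / n = 0.007200 / 0.32 = 0.02250 m/d
Retardation R = 1 + ρ_b·K_d/n = 1 + 1.81×0.95/0.32 = 6.373
Contaminant velocity v_c = v/R = 0.02250/6.373 = 0.003530 m/d
t = L/v_c = 2360/0.003530 = 668500 d
   = 668500/365 = 1830 yr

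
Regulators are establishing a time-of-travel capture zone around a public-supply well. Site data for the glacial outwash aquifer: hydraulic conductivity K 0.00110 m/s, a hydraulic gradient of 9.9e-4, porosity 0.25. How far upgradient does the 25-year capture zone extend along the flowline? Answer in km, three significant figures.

3.43 km

K = 0.00110 m/s × 86400 s/d = 95.04 m/d
Specific discharge q = 95.04 × 9.9e-4 = 0.09409 m/d
v = Ki/n = 95.04·9.9e-4/0.25 = 0.3764 m/d
T = 25 yr × 365 = 9125 d
L = v × T = 0.3764 × 9125 = 3434 m
   = 3.43 km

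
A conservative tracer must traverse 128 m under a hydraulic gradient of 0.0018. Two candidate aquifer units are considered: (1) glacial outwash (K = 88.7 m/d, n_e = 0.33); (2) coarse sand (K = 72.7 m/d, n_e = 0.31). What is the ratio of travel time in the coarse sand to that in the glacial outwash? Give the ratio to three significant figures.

1.15

Unit 1 (glacial outwash): v = 88.7×0.0018/0.33 = 0.4838 m/d, t = 128/0.4838 = 264.6 d
Unit 2 (coarse sand): v = 72.7×0.0018/0.31 = 0.4221 m/d, t = 128/0.4221 = 303.2 d
t(coarse sand) / t(glacial outwash) = 303.2/264.6 = 1.15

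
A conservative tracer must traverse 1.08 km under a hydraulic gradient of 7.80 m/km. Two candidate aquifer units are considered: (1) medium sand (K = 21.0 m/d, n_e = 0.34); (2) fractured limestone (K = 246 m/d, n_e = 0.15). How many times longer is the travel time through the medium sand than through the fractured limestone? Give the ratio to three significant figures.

26.6

Unit 1 (medium sand): v = 21.0×0.0078/0.34 = 0.4818 m/d, t = 1080/0.4818 = 2242 d
Unit 2 (fractured limestone): v = 246×0.0078/0.15 = 12.79 m/d, t = 1080/12.79 = 84.43 d
t(medium sand) / t(fractured limestone) = 2242/84.43 = 26.6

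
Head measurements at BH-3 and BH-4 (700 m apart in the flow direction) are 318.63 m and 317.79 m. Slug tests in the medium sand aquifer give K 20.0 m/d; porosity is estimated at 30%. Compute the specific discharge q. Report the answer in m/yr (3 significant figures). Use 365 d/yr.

Hydraulic gradient i = (318.63 − 317.79) / 700 = 0.84 / 700 = 0.001200
Darcy flux q = K·i = 20.0 × 0.001200 = 0.02400 m/d
   = 0.02400 × 365 = 8.76 m/yr

8.76 m/yr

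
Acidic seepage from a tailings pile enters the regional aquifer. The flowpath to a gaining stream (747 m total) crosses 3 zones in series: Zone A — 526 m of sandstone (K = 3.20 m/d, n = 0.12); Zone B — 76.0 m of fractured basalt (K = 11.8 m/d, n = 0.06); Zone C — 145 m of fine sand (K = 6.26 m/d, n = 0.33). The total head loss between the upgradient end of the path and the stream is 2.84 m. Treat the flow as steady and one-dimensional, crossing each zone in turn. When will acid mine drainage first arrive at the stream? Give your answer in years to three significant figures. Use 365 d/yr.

21.6 years

Continuity: the same q passes through each zone, so ΔH = q·Σ(L_j/K_j) — the zones act as resistances in series.
Σ(L/K) = 526/3.20 + 76.0/11.8 + 145/6.26 = 164.4 + 6.441 + 23.16 = 194.0 d
q = ΔH / Σ(L/K) = 2.84 / 194.0 = 0.01464 m/d (same in every zone)
Zone A: v = q/n = 0.01464/0.12 = 0.1220 m/d → t_A = 526/0.1220 = 4311 d
Zone B: v = q/n = 0.01464/0.06 = 0.2440 m/d → t_B = 76.0/0.2440 = 311.5 d
Zone C: v = q/n = 0.01464/0.33 = 0.04437 m/d → t_C = 145/0.04437 = 3268 d
Total t = 4311 + 311.5 + 3268 = 7891 d
   = 7891 / 365 = 21.6 yr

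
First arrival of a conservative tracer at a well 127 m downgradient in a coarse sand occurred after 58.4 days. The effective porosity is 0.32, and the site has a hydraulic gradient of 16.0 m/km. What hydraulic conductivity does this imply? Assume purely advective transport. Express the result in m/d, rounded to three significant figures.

v = L / t = 127 / 58.4 = 2.175 m/d
K = v · n / i = 2.175 × 0.32 / 0.016 = 43.5 m/d

43.5 m/d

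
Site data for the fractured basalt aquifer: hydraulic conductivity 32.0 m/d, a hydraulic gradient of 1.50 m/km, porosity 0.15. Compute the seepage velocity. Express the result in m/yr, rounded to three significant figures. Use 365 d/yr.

Darcy flux q = K·i = 32.0 × 0.0015 = 0.04800 m/d
Seepage velocity v = q / n = 0.04800 / 0.15 = 0.3200 m/d
   = 0.3200 × 365 = 117 m/yr

117 m/yr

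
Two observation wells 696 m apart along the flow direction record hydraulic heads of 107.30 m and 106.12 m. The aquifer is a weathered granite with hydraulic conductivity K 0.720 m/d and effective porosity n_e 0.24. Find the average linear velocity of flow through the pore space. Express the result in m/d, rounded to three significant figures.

Hydraulic gradient i = (107.30 − 106.12) / 696 = 1.18 / 696 = 0.001695
Specific discharge q = 0.720 × 0.001695 = 0.001221 m/d
v = Ki/n = 0.720·0.001695/0.24 = 0.005086 m/d

0.00509 m/d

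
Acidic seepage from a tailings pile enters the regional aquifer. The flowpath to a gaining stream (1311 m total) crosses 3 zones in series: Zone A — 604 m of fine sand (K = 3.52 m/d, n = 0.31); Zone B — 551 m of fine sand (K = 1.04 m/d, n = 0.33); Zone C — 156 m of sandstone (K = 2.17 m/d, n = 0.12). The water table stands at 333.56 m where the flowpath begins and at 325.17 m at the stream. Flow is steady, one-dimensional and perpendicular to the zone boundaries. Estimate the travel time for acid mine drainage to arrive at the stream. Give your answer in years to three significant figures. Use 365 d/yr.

97.9 years

Total head drop ΔH = 333.56 − 325.17 = 8.39 m
Continuity: the same q passes through each zone, so ΔH = q·Σ(L_j/K_j) — the zones act as resistances in series.
Σ(L/K) = 604/3.52 + 551/1.04 + 156/2.17 = 171.6 + 529.8 + 71.89 = 773.3 d
q = ΔH / Σ(L/K) = 8.39 / 773.3 = 0.01085 m/d (same in every zone)
Zone A: v = q/n = 0.01085/0.31 = 0.03500 m/d → t_A = 604/0.03500 = 17260 d
Zone B: v = q/n = 0.01085/0.33 = 0.03288 m/d → t_B = 551/0.03288 = 16760 d
Zone C: v = q/n = 0.01085/0.12 = 0.09041 m/d → t_C = 156/0.09041 = 1725 d
Total t = 17260 + 16760 + 1725 = 35740 d
   = 35740 / 365 = 97.9 yr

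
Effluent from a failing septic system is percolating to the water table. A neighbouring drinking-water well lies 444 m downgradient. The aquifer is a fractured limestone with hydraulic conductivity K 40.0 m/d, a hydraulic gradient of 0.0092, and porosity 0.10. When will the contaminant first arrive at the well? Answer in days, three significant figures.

121 days

q = Ki = 40.0 × 0.0092 = 0.3680 m/d
Average linear velocity = 0.3680 / 0.10 = 3.680 m/d
t = L / v = 444 / 3.680 = 120.7 d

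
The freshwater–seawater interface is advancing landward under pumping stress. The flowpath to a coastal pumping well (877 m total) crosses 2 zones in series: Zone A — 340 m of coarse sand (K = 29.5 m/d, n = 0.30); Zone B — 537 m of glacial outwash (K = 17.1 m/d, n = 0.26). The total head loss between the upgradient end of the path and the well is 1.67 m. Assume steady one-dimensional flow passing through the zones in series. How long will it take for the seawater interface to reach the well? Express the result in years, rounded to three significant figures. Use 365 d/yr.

Steady 1-D flow in series ⇒ the Darcy flux q is identical in every zone and the zone head losses add (resistances L/K in series).
Σ(L/K) = 340/29.5 + 537/17.1 = 11.53 + 31.40 = 42.93 d
q = ΔH / Σ(L/K) = 1.67 / 42.93 = 0.03890 m/d (same in every zone)
Zone A: v = q/n = 0.03890/0.30 = 0.1297 m/d → t_A = 340/0.1297 = 2622 d
Zone B: v = q/n = 0.03890/0.26 = 0.1496 m/d → t_B = 537/0.1496 = 3589 d
Total t = 2622 + 3589 = 6211 d
   = 6211 / 365 = 17.0 yr

17.0 years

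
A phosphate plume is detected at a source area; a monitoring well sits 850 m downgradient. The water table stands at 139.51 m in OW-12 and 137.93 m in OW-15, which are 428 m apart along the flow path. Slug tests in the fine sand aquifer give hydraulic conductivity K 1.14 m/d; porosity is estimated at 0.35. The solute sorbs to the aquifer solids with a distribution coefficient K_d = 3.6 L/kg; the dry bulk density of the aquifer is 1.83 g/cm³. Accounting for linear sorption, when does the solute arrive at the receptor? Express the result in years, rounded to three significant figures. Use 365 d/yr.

3840 years

Hydraulic gradient i = (139.51 − 137.93) / 428 = 1.58 / 428 = 0.003692
Darcy flux q = K·i = 1.14 × 0.003692 = 0.004208 m/d
v_s = q/n_e = 0.004208/0.35 = 0.01202 m/d
Retardation R = 1 + ρ_b·K_d/n = 1 + 1.83×3.6/0.35 = 19.82
Contaminant velocity v_c = v/R = 0.01202/19.82 = 6.066e-4 m/d
t = L/v_c = 850/6.066e-4 = 1.401e6 d
   = 1.401e6/365 = 3840 yr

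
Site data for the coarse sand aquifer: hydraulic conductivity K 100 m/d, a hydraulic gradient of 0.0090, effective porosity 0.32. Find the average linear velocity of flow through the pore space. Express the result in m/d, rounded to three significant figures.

Specific discharge q = 100 × 0.0090 = 0.9000 m/d
v = Ki/n = 100·0.0090/0.32 = 2.812 m/d

2.81 m/d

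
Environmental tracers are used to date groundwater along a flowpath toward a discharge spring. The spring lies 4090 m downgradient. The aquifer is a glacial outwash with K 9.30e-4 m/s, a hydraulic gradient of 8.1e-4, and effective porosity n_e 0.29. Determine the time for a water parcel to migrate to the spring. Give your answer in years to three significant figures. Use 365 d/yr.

49.9 years

K = 9.30e-4 m/s × 86400 s/d = 80.35 m/d
q = Ki = 80.35 × 8.1e-4 = 0.06509 m/d
Seepage velocity v = q / n = 0.06509 / 0.29 = 0.2244 m/d
t = L / v = 4090 / 0.2244 = 18220 d
   = 18220 / 365 = 49.9 yr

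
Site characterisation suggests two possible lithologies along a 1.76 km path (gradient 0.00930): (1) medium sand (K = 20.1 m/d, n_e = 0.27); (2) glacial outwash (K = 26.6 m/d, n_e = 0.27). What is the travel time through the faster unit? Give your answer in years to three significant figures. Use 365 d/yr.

Unit 1 (medium sand): v = 20.1×0.0093/0.27 = 0.6923 m/d, t = 1760/0.6923 = 2542 d
Unit 2 (glacial outwash): v = 26.6×0.0093/0.27 = 0.9162 m/d, t = 1760/0.9162 = 1921 d
Faster: 1921 d / 365 = 5.26 yr

5.26 years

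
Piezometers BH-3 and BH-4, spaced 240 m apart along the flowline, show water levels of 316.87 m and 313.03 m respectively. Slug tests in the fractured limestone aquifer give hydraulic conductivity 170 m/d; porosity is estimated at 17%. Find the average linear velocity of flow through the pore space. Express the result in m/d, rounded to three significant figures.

Hydraulic gradient i = (316.87 − 313.03) / 240 = 3.84 / 240 = 0.01600
Specific discharge q = 170 × 0.01600 = 2.720 m/d
Average linear velocity = 2.720 / 0.17 = 16.00 m/d

16.0 m/d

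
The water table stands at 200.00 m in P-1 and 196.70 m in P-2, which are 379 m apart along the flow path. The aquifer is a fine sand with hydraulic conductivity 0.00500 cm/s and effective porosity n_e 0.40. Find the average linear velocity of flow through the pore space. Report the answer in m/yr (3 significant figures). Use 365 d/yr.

34.3 m/yr

Hydraulic gradient i = (200.00 − 196.70) / 379 = 3.30 / 379 = 0.008707
K = 0.00500 cm/s × 864 = 4.320 m/d
q = Ki = 4.320 × 0.008707 = 0.03761 m/d
Average linear velocity = 0.03761 / 0.40 = 0.09404 m/d
   = 0.09404 × 365 = 34.3 m/yr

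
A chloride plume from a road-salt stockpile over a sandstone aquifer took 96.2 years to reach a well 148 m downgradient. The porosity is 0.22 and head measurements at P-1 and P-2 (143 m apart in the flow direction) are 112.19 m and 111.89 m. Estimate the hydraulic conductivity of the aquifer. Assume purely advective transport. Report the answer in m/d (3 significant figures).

Hydraulic gradient i = (112.19 − 111.89) / 143 = 0.30 / 143 = 0.002098
t = 96.2 years = 35110 d
v = L / t = 148 / 35110 = 0.004215 m/d
K = v · n / i = 0.004215 × 0.22 / 0.002098 = 0.442 m/d

0.442 m/d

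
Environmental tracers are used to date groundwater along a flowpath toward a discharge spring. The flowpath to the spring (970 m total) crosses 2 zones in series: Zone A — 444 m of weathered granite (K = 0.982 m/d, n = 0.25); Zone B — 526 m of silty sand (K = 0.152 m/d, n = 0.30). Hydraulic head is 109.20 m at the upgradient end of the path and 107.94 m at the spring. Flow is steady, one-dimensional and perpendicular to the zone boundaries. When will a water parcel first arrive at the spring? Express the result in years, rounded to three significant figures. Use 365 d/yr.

Total head drop ΔH = 109.20 − 107.94 = 1.26 m
Steady 1-D flow in series ⇒ the Darcy flux q is identical in every zone and the zone head losses add (resistances L/K in series).
Σ(L/K) = 444/0.982 + 526/0.152 = 452.1 + 3461 = 3913 d
q = ΔH / Σ(L/K) = 1.26 / 3913 = 3.220e-4 m/d (same in every zone)
Zone A: v = q/n = 3.220e-4/0.25 = 0.001288 m/d → t_A = 444/0.001288 = 344700 d
Zone B: v = q/n = 3.220e-4/0.30 = 0.001073 m/d → t_B = 526/0.001073 = 490000 d
Total t = 344700 + 490000 = 834700 d
   = 834700 / 365 = 2290 yr

2290 years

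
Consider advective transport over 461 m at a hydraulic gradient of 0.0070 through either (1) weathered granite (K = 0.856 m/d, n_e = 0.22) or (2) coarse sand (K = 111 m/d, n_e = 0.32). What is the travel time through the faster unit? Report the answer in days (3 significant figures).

190 days

Unit 1 (weathered granite): v = 0.856×0.0070/0.22 = 0.02724 m/d, t = 461/0.02724 = 16930 d
Unit 2 (coarse sand): v = 111×0.0070/0.32 = 2.428 m/d, t = 461/2.428 = 189.9 d
Faster unit: t = 190 d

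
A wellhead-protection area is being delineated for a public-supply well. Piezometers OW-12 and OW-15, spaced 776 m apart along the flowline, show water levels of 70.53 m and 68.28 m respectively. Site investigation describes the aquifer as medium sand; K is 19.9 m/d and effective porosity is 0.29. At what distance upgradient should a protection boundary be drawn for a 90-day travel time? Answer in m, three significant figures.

17.9 m

Hydraulic gradient i = (70.53 − 68.28) / 776 = 2.25 / 776 = 0.002899
Specific discharge q = 19.9 × 0.002899 = 0.05770 m/d
v = Ki/n = 19.9·0.002899/0.29 = 0.1990 m/d
L = v × T = 0.1990 × 90 = 17.91 m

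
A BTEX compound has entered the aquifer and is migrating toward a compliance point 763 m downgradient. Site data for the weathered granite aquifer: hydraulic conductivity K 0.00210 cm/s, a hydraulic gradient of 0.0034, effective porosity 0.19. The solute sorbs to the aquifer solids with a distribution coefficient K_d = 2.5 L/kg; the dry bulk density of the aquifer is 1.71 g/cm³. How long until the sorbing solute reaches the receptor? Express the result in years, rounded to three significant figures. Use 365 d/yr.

K = 0.00210 cm/s × 864 = 1.814 m/d
q = Ki = 1.814 × 0.0034 = 0.006169 m/d
Seepage velocity v = q / n = 0.006169 / 0.19 = 0.03247 m/d
Retardation R = 1 + ρ_b·K_d/n = 1 + 1.71×2.5/0.19 = 23.50
Contaminant velocity v_c = v/R = 0.03247/23.50 = 0.001382 m/d
t = L/v_c = 763/0.001382 = 552200 d
   = 552200/365 = 1510 yr

1510 years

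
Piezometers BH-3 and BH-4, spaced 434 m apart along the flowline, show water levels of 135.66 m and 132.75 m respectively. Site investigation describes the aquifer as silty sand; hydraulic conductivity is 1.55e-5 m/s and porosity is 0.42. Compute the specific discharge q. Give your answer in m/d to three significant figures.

Hydraulic gradient i = (135.66 − 132.75) / 434 = 2.91 / 434 = 0.006705
K = 1.55e-5 m/s × 86400 s/d = 1.339 m/d
Specific discharge q = 1.339 × 0.006705 = 0.008979 m/d

0.00898 m/d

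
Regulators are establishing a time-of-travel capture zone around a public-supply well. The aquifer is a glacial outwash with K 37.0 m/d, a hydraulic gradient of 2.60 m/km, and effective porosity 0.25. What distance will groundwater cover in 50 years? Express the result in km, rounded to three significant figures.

Darcy flux q = K·i = 37.0 × 0.0026 = 0.09620 m/d
v = Ki/n = 37.0·0.0026/0.25 = 0.3848 m/d
T = 50 yr × 365 = 18250 d
L = v × T = 0.3848 × 18250 = 7023 m
   = 7.02 km

7.02 km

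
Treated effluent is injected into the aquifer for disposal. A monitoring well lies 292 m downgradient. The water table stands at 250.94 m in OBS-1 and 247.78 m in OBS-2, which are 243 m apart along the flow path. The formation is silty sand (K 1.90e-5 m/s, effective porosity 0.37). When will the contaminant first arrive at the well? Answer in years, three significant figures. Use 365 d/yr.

13.9 years

Hydraulic gradient i = (250.94 − 247.78) / 243 = 3.16 / 243 = 0.01300
K = 1.90e-5 m/s × 86400 s/d = 1.642 m/d
Specific discharge q = 1.642 × 0.01300 = 0.02135 m/d
v = Ki/n = 1.642·0.01300/0.37 = 0.05770 m/d
t = L / v = 292 / 0.05770 = 5061 d
   = 5061 / 365 = 13.9 yr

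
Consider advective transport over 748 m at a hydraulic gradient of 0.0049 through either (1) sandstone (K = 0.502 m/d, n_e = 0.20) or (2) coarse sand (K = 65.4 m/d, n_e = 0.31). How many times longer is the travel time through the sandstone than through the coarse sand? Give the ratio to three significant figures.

Unit 1 (sandstone): v = 0.502×0.0049/0.20 = 0.01230 m/d, t = 748/0.01230 = 60820 d
Unit 2 (coarse sand): v = 65.4×0.0049/0.31 = 1.034 m/d, t = 748/1.034 = 723.6 d
t(sandstone) / t(coarse sand) = 60820/723.6 = 84.1

84.1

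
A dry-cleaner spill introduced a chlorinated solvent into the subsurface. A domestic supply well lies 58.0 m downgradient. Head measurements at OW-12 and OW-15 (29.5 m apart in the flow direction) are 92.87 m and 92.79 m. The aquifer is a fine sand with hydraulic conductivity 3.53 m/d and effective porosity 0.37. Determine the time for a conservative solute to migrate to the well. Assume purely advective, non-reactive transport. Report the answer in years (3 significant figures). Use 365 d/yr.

6.14 years

Hydraulic gradient i = (92.87 − 92.79) / 29.5 = 0.08 / 29.5 = 0.002712
Specific discharge q = 3.53 × 0.002712 = 0.009573 m/d
v_s = q/n_e = 0.009573/0.37 = 0.02587 m/d
t = L / v = 58.0 / 0.02587 = 2242 d
   = 2242 / 365 = 6.14 yr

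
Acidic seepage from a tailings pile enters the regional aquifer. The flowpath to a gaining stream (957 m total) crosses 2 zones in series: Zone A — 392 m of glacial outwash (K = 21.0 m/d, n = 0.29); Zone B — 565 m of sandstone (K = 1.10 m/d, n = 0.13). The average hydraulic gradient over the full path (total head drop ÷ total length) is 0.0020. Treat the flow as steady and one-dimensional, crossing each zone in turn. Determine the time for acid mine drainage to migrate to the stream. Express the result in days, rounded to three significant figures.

52000 days

Steady 1-D flow in series ⇒ the Darcy flux q is identical in every zone and the zone head losses add (resistances L/K in series).
Σ(L/K) = 392/21.0 + 565/1.10 = 18.67 + 513.6 = 532.3 d
K_eq = L_total / Σ(L/K) = 957 / 532.3 = 1.798 m/d
q = K_eq · i = 1.798 × 0.0020 = 0.003596 m/d (same in every zone)
Zone A: v = q/n = 0.003596/0.29 = 0.01240 m/d → t_A = 392/0.01240 = 31620 d
Zone B: v = q/n = 0.003596/0.13 = 0.02766 m/d → t_B = 565/0.02766 = 20430 d
Total t = 31620 + 20430 = 52040 d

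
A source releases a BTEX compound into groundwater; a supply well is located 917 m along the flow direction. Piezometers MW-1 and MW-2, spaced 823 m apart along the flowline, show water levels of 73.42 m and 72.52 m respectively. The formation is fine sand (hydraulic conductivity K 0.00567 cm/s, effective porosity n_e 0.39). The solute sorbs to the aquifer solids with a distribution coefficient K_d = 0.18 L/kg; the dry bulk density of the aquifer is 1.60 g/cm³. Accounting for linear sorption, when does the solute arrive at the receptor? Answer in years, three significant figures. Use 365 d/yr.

318 years

Hydraulic gradient i = (73.42 − 72.52) / 823 = 0.90 / 823 = 0.001094
K = 0.00567 cm/s × 864 = 4.899 m/d
Specific discharge q = 4.899 × 0.001094 = 0.005357 m/d
v_s = q/n_e = 0.005357/0.39 = 0.01374 m/d
Retardation R = 1 + ρ_b·K_d/n = 1 + 1.60×0.18/0.39 = 1.738
Contaminant velocity v_c = v/R = 0.01374/1.738 = 0.007902 m/d
t = L/v_c = 917/0.007902 = 116100 d
   = 116100/365 = 318 yr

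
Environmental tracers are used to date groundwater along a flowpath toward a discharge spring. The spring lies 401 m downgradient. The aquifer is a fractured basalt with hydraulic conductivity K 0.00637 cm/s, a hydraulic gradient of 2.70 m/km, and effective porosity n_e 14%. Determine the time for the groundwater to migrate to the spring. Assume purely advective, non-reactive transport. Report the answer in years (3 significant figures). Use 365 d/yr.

10.4 years

K = 0.00637 cm/s × 864 = 5.504 m/d
q = Ki = 5.504 × 0.0027 = 0.01486 m/d
Seepage velocity v = q / n = 0.01486 / 0.14 = 0.1061 m/d
t = L / v = 401 / 0.1061 = 3778 d
   = 3778 / 365 = 10.4 yr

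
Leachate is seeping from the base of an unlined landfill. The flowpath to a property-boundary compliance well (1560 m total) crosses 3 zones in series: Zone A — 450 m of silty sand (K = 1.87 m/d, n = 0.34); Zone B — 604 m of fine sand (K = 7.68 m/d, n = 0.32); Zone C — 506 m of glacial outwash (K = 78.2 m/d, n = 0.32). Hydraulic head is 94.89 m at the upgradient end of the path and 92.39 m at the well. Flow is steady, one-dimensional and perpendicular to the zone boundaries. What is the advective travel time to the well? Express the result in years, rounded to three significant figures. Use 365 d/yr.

181 years

Total head drop ΔH = 94.89 − 92.39 = 2.50 m
Continuity: the same q passes through each zone, so ΔH = q·Σ(L_j/K_j) — the zones act as resistances in series.
Σ(L/K) = 450/1.87 + 604/7.68 + 506/78.2 = 240.6 + 78.65 + 6.471 = 325.8 d
q = ΔH / Σ(L/K) = 2.50 / 325.8 = 0.007674 m/d (same in every zone)
Zone A: v = q/n = 0.007674/0.34 = 0.02257 m/d → t_A = 450/0.02257 = 19940 d
Zone B: v = q/n = 0.007674/0.32 = 0.02398 m/d → t_B = 604/0.02398 = 25190 d
Zone C: v = q/n = 0.007674/0.32 = 0.02398 m/d → t_C = 506/0.02398 = 21100 d
Total t = 19940 + 25190 + 21100 = 66220 d
   = 66220 / 365 = 181 yr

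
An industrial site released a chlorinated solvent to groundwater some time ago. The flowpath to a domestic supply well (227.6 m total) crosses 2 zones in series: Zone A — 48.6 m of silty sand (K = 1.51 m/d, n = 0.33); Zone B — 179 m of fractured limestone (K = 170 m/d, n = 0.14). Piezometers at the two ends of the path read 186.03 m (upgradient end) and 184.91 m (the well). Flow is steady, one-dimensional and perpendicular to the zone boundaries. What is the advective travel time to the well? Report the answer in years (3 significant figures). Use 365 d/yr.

3.34 years

Total head drop ΔH = 186.03 − 184.91 = 1.12 m
Steady 1-D flow in series ⇒ the Darcy flux q is identical in every zone and the zone head losses add (resistances L/K in series).
Σ(L/K) = 48.6/1.51 + 179/170 = 32.19 + 1.053 = 33.24 d
q = ΔH / Σ(L/K) = 1.12 / 33.24 = 0.03370 m/d (same in every zone)
Zone A: v = q/n = 0.03370/0.33 = 0.1021 m/d → t_A = 48.6/0.1021 = 476.0 d
Zone B: v = q/n = 0.03370/0.14 = 0.2407 m/d → t_B = 179/0.2407 = 743.7 d
Total t = 476.0 + 743.7 = 1220 d
   = 1220 / 365 = 3.34 yr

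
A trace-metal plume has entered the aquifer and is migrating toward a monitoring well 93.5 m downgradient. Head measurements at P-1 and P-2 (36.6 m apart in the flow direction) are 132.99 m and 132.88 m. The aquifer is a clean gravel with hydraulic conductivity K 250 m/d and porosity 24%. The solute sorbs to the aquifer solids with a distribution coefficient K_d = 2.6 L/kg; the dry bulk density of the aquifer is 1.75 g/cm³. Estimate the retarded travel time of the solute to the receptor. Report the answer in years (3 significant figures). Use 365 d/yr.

Hydraulic gradient i = (132.99 − 132.88) / 36.6 = 0.11 / 36.6 = 0.003005
q = Ki = 250 × 0.003005 = 0.7514 m/d
Seepage velocity v = q / n = 0.7514 / 0.24 = 3.131 m/d
Retardation R = 1 + ρ_b·K_d/n = 1 + 1.75×2.6/0.24 = 19.96
Contaminant velocity v_c = v/R = 3.131/19.96 = 0.1569 m/d
t = L/v_c = 93.5/0.1569 = 596.1 d
   = 596.1/365 = 1.63 yr

1.63 years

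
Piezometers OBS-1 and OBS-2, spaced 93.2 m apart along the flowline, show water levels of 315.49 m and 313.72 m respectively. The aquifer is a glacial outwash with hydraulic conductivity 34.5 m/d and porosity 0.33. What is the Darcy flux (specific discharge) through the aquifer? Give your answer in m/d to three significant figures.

0.655 m/d

Hydraulic gradient i = (315.49 − 313.72) / 93.2 = 1.77 / 93.2 = 0.01899
q = Ki = 34.5 × 0.01899 = 0.6552 m/d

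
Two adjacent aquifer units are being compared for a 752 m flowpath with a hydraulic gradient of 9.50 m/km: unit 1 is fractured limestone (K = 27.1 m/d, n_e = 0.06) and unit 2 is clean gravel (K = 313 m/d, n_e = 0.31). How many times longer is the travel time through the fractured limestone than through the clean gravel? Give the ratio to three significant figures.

Unit 1 (fractured limestone): v = 27.1×0.0095/0.06 = 4.291 m/d, t = 752/4.291 = 175.3 d
Unit 2 (clean gravel): v = 313×0.0095/0.31 = 9.592 m/d, t = 752/9.592 = 78.40 d
t(fractured limestone) / t(clean gravel) = 175.3/78.40 = 2.24

2.24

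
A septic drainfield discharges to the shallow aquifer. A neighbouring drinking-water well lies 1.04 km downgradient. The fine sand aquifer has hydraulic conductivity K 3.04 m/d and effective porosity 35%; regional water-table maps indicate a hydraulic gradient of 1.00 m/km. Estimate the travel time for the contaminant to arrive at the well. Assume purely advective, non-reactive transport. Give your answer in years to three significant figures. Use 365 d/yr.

328 years

Specific discharge q = 3.04 × 0.0010 = 0.003040 m/d
v_s = q/n_e = 0.003040/0.35 = 0.008686 m/d
L = 1.04 km = 1040 m
t = L / v = 1040 / 0.008686 = 119700 d
   = 119700 / 365 = 328 yr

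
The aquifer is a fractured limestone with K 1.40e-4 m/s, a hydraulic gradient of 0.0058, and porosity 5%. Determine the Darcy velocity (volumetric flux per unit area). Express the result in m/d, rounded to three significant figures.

K = 1.40e-4 m/s × 86400 s/d = 12.10 m/d
q = Ki = 12.10 × 0.0058 = 0.07016 m/d

0.0702 m/d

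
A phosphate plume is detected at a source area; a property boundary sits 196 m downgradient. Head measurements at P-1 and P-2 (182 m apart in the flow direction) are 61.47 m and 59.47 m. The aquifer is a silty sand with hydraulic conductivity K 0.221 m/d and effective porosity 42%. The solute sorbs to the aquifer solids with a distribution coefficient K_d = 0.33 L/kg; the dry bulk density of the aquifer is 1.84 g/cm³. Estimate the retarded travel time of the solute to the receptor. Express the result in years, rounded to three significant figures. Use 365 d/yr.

227 years

Hydraulic gradient i = (61.47 − 59.47) / 182 = 2.00 / 182 = 0.01099
q = Ki = 0.221 × 0.01099 = 0.002429 m/d
v = Ki/n = 0.221·0.01099/0.42 = 0.005782 m/d
Retardation R = 1 + ρ_b·K_d/n = 1 + 1.84×0.33/0.42 = 2.446
Contaminant velocity v_c = v/R = 0.005782/2.446 = 0.002364 m/d
t = L/v_c = 196/0.002364 = 82900 d
   = 82900/365 = 227 yr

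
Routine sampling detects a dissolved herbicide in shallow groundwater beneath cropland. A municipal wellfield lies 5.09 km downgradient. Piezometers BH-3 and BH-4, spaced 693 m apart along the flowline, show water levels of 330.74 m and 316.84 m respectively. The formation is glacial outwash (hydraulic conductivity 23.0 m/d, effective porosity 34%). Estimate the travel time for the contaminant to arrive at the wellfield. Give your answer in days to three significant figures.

3750 days

Hydraulic gradient i = (330.74 − 316.84) / 693 = 13.90 / 693 = 0.02006
q = Ki = 23.0 × 0.02006 = 0.4613 m/d
Average linear velocity = 0.4613 / 0.34 = 1.357 m/d
L = 5.09 km = 5090 m
t = L / v = 5090 / 1.357 = 3751 d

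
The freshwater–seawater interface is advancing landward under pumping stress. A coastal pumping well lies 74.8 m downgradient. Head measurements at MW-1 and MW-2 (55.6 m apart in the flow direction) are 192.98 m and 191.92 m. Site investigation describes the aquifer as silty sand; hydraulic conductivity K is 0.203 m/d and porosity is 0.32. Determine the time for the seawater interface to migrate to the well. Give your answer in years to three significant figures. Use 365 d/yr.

16.9 years

Hydraulic gradient i = (192.98 − 191.92) / 55.6 = 1.06 / 55.6 = 0.01906
q = Ki = 0.203 × 0.01906 = 0.003870 m/d
Seepage velocity v = q / n = 0.003870 / 0.32 = 0.01209 m/d
t = L / v = 74.8 / 0.01209 = 6185 d
   = 6185 / 365 = 16.9 yr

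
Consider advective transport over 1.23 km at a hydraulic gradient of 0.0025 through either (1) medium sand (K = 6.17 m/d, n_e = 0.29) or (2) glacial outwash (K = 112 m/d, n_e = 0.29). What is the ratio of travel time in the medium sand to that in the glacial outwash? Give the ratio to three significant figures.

Unit 1 (medium sand): v = 6.17×0.0025/0.29 = 0.05319 m/d, t = 1230/0.05319 = 23120 d
Unit 2 (glacial outwash): v = 112×0.0025/0.29 = 0.9655 m/d, t = 1230/0.9655 = 1274 d
t(medium sand) / t(glacial outwash) = 23120/1274 = 18.2

18.2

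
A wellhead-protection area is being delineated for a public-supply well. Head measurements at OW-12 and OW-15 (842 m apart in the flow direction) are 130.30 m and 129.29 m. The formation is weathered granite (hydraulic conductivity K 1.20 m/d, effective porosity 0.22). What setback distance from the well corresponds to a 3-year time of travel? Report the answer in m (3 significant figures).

7.16 m

Hydraulic gradient i = (130.30 − 129.29) / 842 = 1.01 / 842 = 0.001200
Darcy flux q = K·i = 1.20 × 0.001200 = 0.001439 m/d
v_s = q/n_e = 0.001439/0.22 = 0.006543 m/d
T = 3 yr × 365 = 1095 d
L = v × T = 0.006543 × 1095 = 7.164 m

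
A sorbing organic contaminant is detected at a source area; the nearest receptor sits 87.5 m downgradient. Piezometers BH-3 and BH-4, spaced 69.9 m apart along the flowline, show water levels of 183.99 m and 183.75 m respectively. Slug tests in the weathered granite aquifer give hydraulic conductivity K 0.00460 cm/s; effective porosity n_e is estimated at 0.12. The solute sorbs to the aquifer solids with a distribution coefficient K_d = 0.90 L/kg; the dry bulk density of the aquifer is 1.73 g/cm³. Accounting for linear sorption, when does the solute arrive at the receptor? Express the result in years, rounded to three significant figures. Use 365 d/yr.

Hydraulic gradient i = (183.99 − 183.75) / 69.9 = 0.24 / 69.9 = 0.003433
K = 0.00460 cm/s × 864 = 3.974 m/d
q = Ki = 3.974 × 0.003433 = 0.01365 m/d
v = Ki/n = 3.974·0.003433/0.12 = 0.1137 m/d
Retardation R = 1 + ρ_b·K_d/n = 1 + 1.73×0.90/0.12 = 13.98
Contaminant velocity v_c = v/R = 0.1137/13.98 = 0.008137 m/d
t = L/v_c = 87.5/0.008137 = 10750 d
   = 10750/365 = 29.5 yr

29.5 years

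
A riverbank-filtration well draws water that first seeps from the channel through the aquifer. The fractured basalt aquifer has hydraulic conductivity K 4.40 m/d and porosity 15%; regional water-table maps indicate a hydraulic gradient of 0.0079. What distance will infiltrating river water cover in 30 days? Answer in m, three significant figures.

6.95 m

Specific discharge q = 4.40 × 0.0079 = 0.03476 m/d
Average linear velocity = 0.03476 / 0.15 = 0.2317 m/d
L = v × T = 0.2317 × 30 = 6.952 m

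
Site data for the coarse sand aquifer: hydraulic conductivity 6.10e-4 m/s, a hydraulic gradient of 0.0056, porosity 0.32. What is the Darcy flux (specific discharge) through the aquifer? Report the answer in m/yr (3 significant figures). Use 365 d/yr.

108 m/yr

K = 6.10e-4 m/s × 86400 s/d = 52.70 m/d
q = Ki = 52.70 × 0.0056 = 0.2951 m/d
   = 0.2951 × 365 = 108 m/yr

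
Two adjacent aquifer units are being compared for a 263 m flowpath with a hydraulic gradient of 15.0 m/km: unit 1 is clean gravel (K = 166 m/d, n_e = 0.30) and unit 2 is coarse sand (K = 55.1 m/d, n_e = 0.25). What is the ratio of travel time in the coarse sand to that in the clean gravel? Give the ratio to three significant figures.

2.51

Unit 1 (clean gravel): v = 166×0.015/0.30 = 8.300 m/d, t = 263/8.300 = 31.69 d
Unit 2 (coarse sand): v = 55.1×0.015/0.25 = 3.306 m/d, t = 263/3.306 = 79.55 d
t(coarse sand) / t(clean gravel) = 79.55/31.69 = 2.51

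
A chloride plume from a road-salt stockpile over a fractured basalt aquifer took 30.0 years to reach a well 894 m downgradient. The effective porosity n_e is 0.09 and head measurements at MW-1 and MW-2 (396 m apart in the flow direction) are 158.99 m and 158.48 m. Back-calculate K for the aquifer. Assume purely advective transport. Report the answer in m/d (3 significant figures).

5.71 m/d

Hydraulic gradient i = (158.99 − 158.48) / 396 = 0.51 / 396 = 0.001288
t = 30.0 years = 10950 d
v = L / t = 894 / 10950 = 0.08164 m/d
K = v · n / i = 0.08164 × 0.09 / 0.001288 = 5.71 m/d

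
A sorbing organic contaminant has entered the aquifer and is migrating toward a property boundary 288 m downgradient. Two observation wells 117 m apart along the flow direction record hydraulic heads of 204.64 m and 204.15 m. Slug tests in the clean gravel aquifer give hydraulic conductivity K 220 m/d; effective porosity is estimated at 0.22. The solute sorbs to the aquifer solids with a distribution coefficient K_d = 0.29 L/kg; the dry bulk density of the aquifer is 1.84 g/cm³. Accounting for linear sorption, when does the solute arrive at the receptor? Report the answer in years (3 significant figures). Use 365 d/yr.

Hydraulic gradient i = (204.64 − 204.15) / 117 = 0.49 / 117 = 0.004188
q = Ki = 220 × 0.004188 = 0.9214 m/d
v = Ki/n = 220·0.004188/0.22 = 4.188 m/d
Retardation R = 1 + ρ_b·K_d/n = 1 + 1.84×0.29/0.22 = 3.425
Contaminant velocity v_c = v/R = 4.188/3.425 = 1.223 m/d
t = L/v_c = 288/1.223 = 235.6 d
   = 235.6/365 = 0.645 yr

0.645 years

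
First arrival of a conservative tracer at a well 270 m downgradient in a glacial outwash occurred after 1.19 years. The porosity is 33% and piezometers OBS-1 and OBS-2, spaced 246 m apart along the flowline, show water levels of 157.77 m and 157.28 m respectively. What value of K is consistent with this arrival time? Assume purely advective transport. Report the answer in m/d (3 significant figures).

Hydraulic gradient i = (157.77 − 157.28) / 246 = 0.49 / 246 = 0.001992
t = 1.19 years = 434.3 d
v = L / t = 270 / 434.3 = 0.6216 m/d
K = v · n / i = 0.6216 × 0.33 / 0.001992 = 103 m/d

103 m/d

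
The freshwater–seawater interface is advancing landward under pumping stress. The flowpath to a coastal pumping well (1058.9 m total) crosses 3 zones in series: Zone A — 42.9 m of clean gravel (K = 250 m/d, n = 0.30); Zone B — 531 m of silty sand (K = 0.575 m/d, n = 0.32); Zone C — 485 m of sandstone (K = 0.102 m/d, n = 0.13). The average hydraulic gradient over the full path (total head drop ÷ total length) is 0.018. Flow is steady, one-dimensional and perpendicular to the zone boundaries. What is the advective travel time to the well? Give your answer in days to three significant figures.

Continuity: the same q passes through each zone, so ΔH = q·Σ(L_j/K_j) — the zones act as resistances in series.
Σ(L/K) = 42.9/250 + 531/0.575 + 485/0.102 = 0.1716 + 923.5 + 4755 = 5679 d
K_eq = L_total / Σ(L/K) = 1058.9 / 5679 = 0.1865 m/d
q = K_eq · i = 0.1865 × 0.018 = 0.003357 m/d (same in every zone)
Zone A: v = q/n = 0.003357/0.30 = 0.01119 m/d → t_A = 42.9/0.01119 = 3834 d
Zone B: v = q/n = 0.003357/0.32 = 0.01049 m/d → t_B = 531/0.01049 = 50620 d
Zone C: v = q/n = 0.003357/0.13 = 0.02582 m/d → t_C = 485/0.02582 = 18780 d
Total t = 3834 + 50620 + 18780 = 73240 d

73200 days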